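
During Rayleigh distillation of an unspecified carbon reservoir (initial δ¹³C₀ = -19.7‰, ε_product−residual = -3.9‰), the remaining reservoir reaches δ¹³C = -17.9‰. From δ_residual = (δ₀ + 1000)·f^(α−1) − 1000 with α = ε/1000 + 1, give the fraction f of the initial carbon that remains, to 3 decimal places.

α − 1 = ε/1000 = -0.0039
(δ_res + 1000)/(δ₀ + 1000) = (-17.9 + 1000)/(-19.7 + 1000) = 982.1/980.3 = 1.001836
f = 1.001836^(1/-0.0039) = exp(ln(1.001836)/-0.0039) = exp(0.00183/-0.0039)
f = exp(-0.4704) = 0.6248

0.625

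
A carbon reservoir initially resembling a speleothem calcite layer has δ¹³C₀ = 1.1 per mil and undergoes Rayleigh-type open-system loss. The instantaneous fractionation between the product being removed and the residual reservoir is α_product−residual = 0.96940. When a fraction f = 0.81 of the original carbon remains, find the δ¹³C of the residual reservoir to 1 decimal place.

Rayleigh residual: δ_res = (δ₀ + 1000)·f^(α−1) − 1000
α − 1 = -0.03060
f^(α−1) = 0.81^(-0.03060) = 1.006469
δ_res = (1.1 + 1000) × 1.006469 − 1000 = 1007.576 − 1000 = 7.58 per mil

7.6 per mil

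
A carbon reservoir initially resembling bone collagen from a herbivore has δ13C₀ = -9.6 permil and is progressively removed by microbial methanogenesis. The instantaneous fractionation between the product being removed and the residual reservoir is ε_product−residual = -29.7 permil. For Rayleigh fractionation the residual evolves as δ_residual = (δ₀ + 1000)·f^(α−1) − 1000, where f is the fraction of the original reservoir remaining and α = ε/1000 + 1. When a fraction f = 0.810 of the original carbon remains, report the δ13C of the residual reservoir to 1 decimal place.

Rayleigh residual: δ_res = (δ₀ + 1000)·f^(α−1) − 1000
α = ε/1000 + 1 = 0.97030, so α − 1 = -0.02970
f^(α−1) = 0.810^(-0.02970) = 1.006278
δ_res = (-9.6 + 1000) × 1.006278 − 1000 = 996.618 − 1000 = -3.38 permil

-3.4 permil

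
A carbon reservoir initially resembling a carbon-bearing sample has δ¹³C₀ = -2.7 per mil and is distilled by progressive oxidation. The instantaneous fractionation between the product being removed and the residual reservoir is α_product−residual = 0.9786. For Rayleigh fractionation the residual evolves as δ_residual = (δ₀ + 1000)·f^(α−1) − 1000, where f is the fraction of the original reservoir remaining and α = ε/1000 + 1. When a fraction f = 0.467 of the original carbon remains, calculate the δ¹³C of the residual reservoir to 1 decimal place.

Rayleigh residual: δ_res = (δ₀ + 1000)·f^(α−1) − 1000
α − 1 = -0.02140
f^(α−1) = 0.467^(-0.02140) = 1.016428
δ_res = (-2.7 + 1000) × 1.016428 − 1000 = 1013.684 − 1000 = 13.68 per mil

13.7 per mil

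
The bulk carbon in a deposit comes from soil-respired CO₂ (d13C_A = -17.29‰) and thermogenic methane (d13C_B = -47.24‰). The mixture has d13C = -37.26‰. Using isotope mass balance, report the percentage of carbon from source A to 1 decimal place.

33.3%

δ_mix = f_A·δ_A + (1 − f_A)·δ_B  ⇒  f_A = (δ_mix − δ_B)/(δ_A − δ_B)
f_A = (-37.26 − (-47.24)) / (-17.29 − (-47.24))
f_A = 9.98 / 29.95 = 0.3332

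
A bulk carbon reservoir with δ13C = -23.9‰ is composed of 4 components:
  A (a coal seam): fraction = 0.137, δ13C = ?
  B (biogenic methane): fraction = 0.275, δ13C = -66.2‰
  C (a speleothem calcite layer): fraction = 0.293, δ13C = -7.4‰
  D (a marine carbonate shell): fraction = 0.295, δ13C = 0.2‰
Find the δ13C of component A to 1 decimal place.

Isotope mass balance: δ_bulk = Σ fᵢ·δᵢ.
-23.9 = 0.137×δ_A + 0.275×(-66.2) + 0.293×(-7.4) + 0.295×(0.2)
0.137·δ_A = -23.9 − (-20.314) = -3.586
δ_A = -3.586 / 0.137 = -26.17‰

-26.2‰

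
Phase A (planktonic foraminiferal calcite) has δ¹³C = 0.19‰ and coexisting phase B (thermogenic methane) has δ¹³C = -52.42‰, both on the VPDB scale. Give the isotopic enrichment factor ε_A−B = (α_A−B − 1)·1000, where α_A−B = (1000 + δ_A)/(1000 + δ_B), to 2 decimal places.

55.52‰

α_A−B = (1000 + 0.19) / (1000 + -52.42) = 1000.19 / 947.58 = 1.055520
ε_A−B = (1.055520 − 1) × 1000 = 55.520‰
(The approximation ε ≈ δ_A − δ_B would give 52.61‰.)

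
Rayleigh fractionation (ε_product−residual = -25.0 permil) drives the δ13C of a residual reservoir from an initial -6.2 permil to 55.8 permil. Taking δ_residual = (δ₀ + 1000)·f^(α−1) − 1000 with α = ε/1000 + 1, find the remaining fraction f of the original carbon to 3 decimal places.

α − 1 = ε/1000 = -0.0250
(δ_res + 1000)/(δ₀ + 1000) = (55.8 + 1000)/(-6.2 + 1000) = 1055.8/993.8 = 1.062387
f = 1.062387^(1/-0.0250) = exp(ln(1.062387)/-0.0250) = exp(0.06052/-0.0250)
f = exp(-2.4207) = 0.0889

0.089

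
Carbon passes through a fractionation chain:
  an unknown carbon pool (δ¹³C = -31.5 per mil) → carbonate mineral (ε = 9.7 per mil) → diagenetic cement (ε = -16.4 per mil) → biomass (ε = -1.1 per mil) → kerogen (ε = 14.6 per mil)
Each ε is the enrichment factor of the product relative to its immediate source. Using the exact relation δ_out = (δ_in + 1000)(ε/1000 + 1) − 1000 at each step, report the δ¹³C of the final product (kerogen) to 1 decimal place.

-25.2 per mil

step 1: δ = (-31.50 + 1000)·(9.7/1000 + 1) − 1000 = -22.11 per mil
step 2: δ = (-22.11 + 1000)·(-16.4/1000 + 1) − 1000 = -38.14 per mil
step 3: δ = (-38.14 + 1000)·(-1.1/1000 + 1) − 1000 = -39.20 per mil
step 4: δ = (-39.20 + 1000)·(14.6/1000 + 1) − 1000 = -25.17 per mil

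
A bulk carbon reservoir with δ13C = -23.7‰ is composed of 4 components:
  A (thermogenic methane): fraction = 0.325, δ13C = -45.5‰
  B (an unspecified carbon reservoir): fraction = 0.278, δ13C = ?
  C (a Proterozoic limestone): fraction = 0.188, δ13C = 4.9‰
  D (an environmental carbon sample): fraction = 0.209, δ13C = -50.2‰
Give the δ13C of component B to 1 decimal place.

Isotope mass balance: δ_bulk = Σ fᵢ·δᵢ.
-23.7 = 0.325×(-45.5) + 0.278×δ_B + 0.188×(4.9) + 0.209×(-50.2)
0.278·δ_B = -23.7 − (-24.358) = 0.658
δ_B = 0.658 / 0.278 = 2.37‰

2.4‰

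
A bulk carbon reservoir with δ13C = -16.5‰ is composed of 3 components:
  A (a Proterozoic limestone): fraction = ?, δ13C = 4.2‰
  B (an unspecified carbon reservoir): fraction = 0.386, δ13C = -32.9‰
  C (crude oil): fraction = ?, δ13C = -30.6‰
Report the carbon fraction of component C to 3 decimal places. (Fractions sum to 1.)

Let f_C and f_A be the unknown fractions; fractions sum to 1 so f_C + f_A = 0.614.
Mass balance: Σ fᵢ·δᵢ = δ_bulk ⇒ f_C·(-30.6) + f_A·(4.2) = -16.5 − (-12.699) = -3.801
Substitute f_A = 0.614 − f_C:
f_C·(-30.6 − 4.2) = -3.801 − 0.614×(4.2) = -6.379
f_C = -6.379 / -34.8 = 0.1833

0.183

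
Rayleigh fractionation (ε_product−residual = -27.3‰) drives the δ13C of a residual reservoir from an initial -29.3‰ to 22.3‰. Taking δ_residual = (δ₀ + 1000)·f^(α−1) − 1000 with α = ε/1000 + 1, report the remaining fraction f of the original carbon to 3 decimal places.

α − 1 = ε/1000 = -0.0273
(δ_res + 1000)/(δ₀ + 1000) = (22.3 + 1000)/(-29.3 + 1000) = 1022.3/970.7 = 1.053158
f = 1.053158^(1/-0.0273) = exp(ln(1.053158)/-0.0273) = exp(0.05179/-0.0273)
f = exp(-1.8972) = 0.1500

0.150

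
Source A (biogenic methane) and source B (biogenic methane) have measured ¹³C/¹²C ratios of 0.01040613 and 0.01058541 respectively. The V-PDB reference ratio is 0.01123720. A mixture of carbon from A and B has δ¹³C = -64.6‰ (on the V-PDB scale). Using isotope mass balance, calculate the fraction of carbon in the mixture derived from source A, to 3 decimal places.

δ_A = (0.01040613/0.01123720 − 1)×1000 = (0.926043 − 1)×1000 = -73.957‰
δ_B = (0.01058541/0.01123720 − 1)×1000 = (0.941997 − 1)×1000 = -58.003‰
f_A = (δ_mix − δ_B)/(δ_A − δ_B) = (-64.6 − (-58.003))/(-73.957 − (-58.003))
f_A = -6.597 / -15.954 = 0.4135

0.414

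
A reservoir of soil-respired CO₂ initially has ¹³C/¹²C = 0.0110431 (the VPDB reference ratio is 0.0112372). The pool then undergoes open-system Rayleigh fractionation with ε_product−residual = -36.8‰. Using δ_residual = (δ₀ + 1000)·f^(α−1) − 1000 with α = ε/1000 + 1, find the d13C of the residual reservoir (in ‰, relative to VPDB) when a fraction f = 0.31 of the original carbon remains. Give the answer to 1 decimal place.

26.0‰

δ₀ = (0.0110431/0.0112372 − 1)×1000 = (0.982727 − 1)×1000 = -17.273‰
α − 1 = ε/1000 = -0.0368
f^(α−1) = 0.31^(-0.0368) = 1.044042
δ_res = (-17.273 + 1000) × 1.044042 − 1000 = 1026.008 − 1000 = 26.01‰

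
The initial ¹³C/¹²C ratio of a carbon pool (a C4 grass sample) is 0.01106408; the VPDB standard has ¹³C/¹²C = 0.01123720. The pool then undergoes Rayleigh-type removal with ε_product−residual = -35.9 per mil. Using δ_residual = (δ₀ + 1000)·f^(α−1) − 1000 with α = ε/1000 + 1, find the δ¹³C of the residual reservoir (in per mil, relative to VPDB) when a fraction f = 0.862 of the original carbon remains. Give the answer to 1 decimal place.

-10.1 per mil

δ₀ = (0.01106408/0.01123720 − 1)×1000 = (0.984594 − 1)×1000 = -15.406 per mil
α − 1 = ε/1000 = -0.0359
f^(α−1) = 0.862^(-0.0359) = 1.005345
δ_res = (-15.406 + 1000) × 1.005345 − 1000 = 989.857 − 1000 = -10.14 per mil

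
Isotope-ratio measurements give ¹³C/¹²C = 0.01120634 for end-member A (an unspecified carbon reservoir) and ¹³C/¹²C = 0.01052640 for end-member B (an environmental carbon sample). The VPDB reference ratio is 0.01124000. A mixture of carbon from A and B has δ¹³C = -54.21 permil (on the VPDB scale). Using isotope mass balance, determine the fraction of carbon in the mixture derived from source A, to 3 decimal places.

δ_A = (0.01120634/0.01124000 − 1)×1000 = (0.997005 − 1)×1000 = -2.995 permil
δ_B = (0.01052640/0.01124000 − 1)×1000 = (0.936512 − 1)×1000 = -63.488 permil
f_A = (δ_mix − δ_B)/(δ_A − δ_B) = (-54.21 − (-63.488))/(-2.995 − (-63.488))
f_A = 9.278 / 60.493 = 0.1534

0.153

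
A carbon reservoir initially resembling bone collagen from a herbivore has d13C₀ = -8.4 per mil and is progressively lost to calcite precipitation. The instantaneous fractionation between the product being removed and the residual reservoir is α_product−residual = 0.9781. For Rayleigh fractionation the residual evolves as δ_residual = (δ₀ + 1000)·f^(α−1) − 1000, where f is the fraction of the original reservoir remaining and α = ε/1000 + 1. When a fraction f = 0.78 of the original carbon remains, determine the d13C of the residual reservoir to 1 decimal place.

Rayleigh residual: δ_res = (δ₀ + 1000)·f^(α−1) − 1000
α − 1 = -0.02190
f^(α−1) = 0.78^(-0.02190) = 1.005456
δ_res = (-8.4 + 1000) × 1.005456 − 1000 = 997.010 − 1000 = -2.99 per mil

-3.0 per mil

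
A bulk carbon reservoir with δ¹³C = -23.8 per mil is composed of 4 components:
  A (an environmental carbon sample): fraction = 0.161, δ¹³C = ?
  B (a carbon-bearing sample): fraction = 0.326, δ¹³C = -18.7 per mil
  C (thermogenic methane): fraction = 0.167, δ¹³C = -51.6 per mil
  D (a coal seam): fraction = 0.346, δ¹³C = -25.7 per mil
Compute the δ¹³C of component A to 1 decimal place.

Isotope mass balance: δ_bulk = Σ fᵢ·δᵢ.
-23.8 = 0.161×δ_A + 0.326×(-18.7) + 0.167×(-51.6) + 0.346×(-25.7)
0.161·δ_A = -23.8 − (-23.606) = -0.194
δ_A = -0.194 / 0.161 = -1.21 per mil

-1.2 per mil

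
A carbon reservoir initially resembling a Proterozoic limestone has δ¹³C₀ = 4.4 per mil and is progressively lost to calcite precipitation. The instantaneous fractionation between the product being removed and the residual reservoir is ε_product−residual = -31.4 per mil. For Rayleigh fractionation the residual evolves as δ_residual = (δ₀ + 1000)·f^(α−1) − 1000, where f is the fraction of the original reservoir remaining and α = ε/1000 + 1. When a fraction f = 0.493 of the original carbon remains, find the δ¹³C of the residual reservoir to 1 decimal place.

Rayleigh residual: δ_res = (δ₀ + 1000)·f^(α−1) − 1000
α = ε/1000 + 1 = 0.96860, so α − 1 = -0.03140
f^(α−1) = 0.493^(-0.03140) = 1.022456
δ_res = (4.4 + 1000) × 1.022456 − 1000 = 1026.955 − 1000 = 26.95 per mil

27.0 per mil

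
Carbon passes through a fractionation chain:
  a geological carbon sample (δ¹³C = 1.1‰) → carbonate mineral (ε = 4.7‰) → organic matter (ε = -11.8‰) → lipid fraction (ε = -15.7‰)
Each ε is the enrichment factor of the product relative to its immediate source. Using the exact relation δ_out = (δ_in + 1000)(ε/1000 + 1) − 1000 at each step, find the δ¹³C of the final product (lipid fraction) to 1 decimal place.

step 1: δ = (1.10 + 1000)·(4.7/1000 + 1) − 1000 = 5.81‰
step 2: δ = (5.81 + 1000)·(-11.8/1000 + 1) − 1000 = -6.06‰
step 3: δ = (-6.06 + 1000)·(-15.7/1000 + 1) − 1000 = -21.67‰

-21.7‰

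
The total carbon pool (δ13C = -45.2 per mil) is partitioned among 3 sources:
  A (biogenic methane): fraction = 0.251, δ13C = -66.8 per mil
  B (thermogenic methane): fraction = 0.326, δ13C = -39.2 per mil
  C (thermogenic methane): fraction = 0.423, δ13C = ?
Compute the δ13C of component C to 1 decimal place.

-37.0 per mil

Isotope mass balance: δ_bulk = Σ fᵢ·δᵢ.
-45.2 = 0.251×(-66.8) + 0.326×(-39.2) + 0.423×δ_C
0.423·δ_C = -45.2 − (-29.546) = -15.654
δ_C = -15.654 / 0.423 = -37.01 per mil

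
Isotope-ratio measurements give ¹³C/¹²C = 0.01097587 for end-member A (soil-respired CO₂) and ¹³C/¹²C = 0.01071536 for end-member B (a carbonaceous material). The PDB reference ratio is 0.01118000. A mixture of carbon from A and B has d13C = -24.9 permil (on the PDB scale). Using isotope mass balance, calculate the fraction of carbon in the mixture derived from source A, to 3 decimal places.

δ_A = (0.01097587/0.01118000 − 1)×1000 = (0.981742 − 1)×1000 = -18.258 permil
δ_B = (0.01071536/0.01118000 − 1)×1000 = (0.958440 − 1)×1000 = -41.560 permil
f_A = (δ_mix − δ_B)/(δ_A − δ_B) = (-24.9 − (-41.560))/(-18.258 − (-41.560))
f_A = 16.660 / 23.301 = 0.7150

0.715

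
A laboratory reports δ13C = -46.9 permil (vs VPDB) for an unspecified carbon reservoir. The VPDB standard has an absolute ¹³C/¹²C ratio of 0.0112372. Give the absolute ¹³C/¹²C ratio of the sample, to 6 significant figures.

R_sample = R_standard × (δ13C/1000 + 1)
R_sample = 0.0112372 × (-46.9/1000 + 1) = 0.0112372 × 0.953100
R_sample = 0.0107102

0.0107102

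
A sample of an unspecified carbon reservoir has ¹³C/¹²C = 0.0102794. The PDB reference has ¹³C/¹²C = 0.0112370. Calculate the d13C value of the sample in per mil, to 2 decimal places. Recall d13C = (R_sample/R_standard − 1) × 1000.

d13C = (R_sample / R_standard − 1) × 1000
R_sample / R_standard = 0.0102794 / 0.0112370 = 0.914782
d13C = (0.914782 − 1) × 1000 = -85.218 per mil

-85.22 per mil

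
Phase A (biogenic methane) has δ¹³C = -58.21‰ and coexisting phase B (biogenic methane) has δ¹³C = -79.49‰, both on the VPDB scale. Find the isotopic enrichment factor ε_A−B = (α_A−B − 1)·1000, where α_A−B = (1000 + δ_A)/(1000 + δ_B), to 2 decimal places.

α_A−B = (1000 + -58.21) / (1000 + -79.49) = 941.79 / 920.51 = 1.023118
ε_A−B = (1.023118 − 1) × 1000 = 23.118‰
(The approximation ε ≈ δ_A − δ_B would give 21.28‰.)

23.12‰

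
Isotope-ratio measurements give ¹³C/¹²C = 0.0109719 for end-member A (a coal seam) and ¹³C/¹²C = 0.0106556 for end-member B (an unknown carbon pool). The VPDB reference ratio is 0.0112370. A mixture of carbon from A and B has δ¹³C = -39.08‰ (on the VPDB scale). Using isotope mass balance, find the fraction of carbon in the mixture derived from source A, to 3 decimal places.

δ_A = (0.0109719/0.0112370 − 1)×1000 = (0.976408 − 1)×1000 = -23.592‰
δ_B = (0.0106556/0.0112370 − 1)×1000 = (0.948260 − 1)×1000 = -51.740‰
f_A = (δ_mix − δ_B)/(δ_A − δ_B) = (-39.08 − (-51.740))/(-23.592 − (-51.740))
f_A = 12.660 / 28.148 = 0.4498

0.450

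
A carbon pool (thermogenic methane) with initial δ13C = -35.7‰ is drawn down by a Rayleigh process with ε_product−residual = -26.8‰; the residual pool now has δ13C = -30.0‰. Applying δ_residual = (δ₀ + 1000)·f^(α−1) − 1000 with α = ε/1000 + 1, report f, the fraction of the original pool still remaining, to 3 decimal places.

0.803

α − 1 = ε/1000 = -0.0268
(δ_res + 1000)/(δ₀ + 1000) = (-30.0 + 1000)/(-35.7 + 1000) = 970.0/964.3 = 1.005911
f = 1.005911^(1/-0.0268) = exp(ln(1.005911)/-0.0268) = exp(0.00589/-0.0268)
f = exp(-0.2199) = 0.8026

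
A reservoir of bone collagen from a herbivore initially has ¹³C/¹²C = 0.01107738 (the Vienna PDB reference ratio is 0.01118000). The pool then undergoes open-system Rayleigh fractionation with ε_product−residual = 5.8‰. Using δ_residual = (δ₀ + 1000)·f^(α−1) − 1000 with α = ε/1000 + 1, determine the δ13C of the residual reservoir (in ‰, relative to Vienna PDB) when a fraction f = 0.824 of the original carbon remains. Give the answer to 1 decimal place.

δ₀ = (0.01107738/0.01118000 − 1)×1000 = (0.990821 − 1)×1000 = -9.179‰
α − 1 = ε/1000 = 0.0058
f^(α−1) = 0.824^(0.0058) = 0.998878
δ_res = (-9.179 + 1000) × 0.998878 − 1000 = 989.709 − 1000 = -10.29‰

-10.3‰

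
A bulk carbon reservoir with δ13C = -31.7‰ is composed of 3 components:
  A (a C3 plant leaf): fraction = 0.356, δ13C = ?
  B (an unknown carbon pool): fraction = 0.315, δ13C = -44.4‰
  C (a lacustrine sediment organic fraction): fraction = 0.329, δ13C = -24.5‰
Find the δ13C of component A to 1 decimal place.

Isotope mass balance: δ_bulk = Σ fᵢ·δᵢ.
-31.7 = 0.356×δ_A + 0.315×(-44.4) + 0.329×(-24.5)
0.356·δ_A = -31.7 − (-22.047) = -9.653
δ_A = -9.653 / 0.356 = -27.12‰

-27.1‰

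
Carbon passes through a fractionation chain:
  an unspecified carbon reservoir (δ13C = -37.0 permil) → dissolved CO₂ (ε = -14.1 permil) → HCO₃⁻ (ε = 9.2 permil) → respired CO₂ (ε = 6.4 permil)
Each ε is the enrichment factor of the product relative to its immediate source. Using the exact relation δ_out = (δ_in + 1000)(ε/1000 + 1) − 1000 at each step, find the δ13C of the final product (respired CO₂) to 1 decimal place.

step 1: δ = (-37.00 + 1000)·(-14.1/1000 + 1) − 1000 = -50.58 permil
step 2: δ = (-50.58 + 1000)·(9.2/1000 + 1) − 1000 = -41.84 permil
step 3: δ = (-41.84 + 1000)·(6.4/1000 + 1) − 1000 = -35.71 permil

-35.7 permil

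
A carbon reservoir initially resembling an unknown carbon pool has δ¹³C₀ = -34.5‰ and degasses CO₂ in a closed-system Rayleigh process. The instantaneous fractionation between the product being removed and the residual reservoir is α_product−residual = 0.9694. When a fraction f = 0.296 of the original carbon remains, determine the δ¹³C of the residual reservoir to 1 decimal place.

2.1‰

Rayleigh residual: δ_res = (δ₀ + 1000)·f^(α−1) − 1000
α − 1 = -0.03060
f^(α−1) = 0.296^(-0.03060) = 1.037955
δ_res = (-34.5 + 1000) × 1.037955 − 1000 = 1002.145 − 1000 = 2.15‰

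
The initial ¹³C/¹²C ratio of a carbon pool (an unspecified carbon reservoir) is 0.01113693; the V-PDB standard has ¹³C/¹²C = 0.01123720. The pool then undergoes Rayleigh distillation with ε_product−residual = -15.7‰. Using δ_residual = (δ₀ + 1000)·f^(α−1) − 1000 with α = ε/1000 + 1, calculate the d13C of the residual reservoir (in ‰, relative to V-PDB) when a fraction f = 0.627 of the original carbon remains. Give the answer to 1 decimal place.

-1.6‰

δ₀ = (0.01113693/0.01123720 − 1)×1000 = (0.991077 − 1)×1000 = -8.923‰
α − 1 = ε/1000 = -0.0157
f^(α−1) = 0.627^(-0.0157) = 1.007356
δ_res = (-8.923 + 1000) × 1.007356 − 1000 = 998.367 − 1000 = -1.63‰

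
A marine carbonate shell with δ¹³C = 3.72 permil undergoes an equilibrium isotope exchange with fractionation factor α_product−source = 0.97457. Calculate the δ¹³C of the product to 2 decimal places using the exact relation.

-21.80 permil

δ_product = (δ_source + 1000)·α − 1000
δ_product = (3.72 + 1000) × 0.97457 − 1000
δ_product = 978.195 − 1000 = -21.805 permil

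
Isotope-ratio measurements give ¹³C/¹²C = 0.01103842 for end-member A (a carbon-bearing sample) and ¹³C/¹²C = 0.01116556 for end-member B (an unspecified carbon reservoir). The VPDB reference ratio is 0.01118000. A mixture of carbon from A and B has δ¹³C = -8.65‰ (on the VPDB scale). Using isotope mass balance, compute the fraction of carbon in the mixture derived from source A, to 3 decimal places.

δ_A = (0.01103842/0.01118000 − 1)×1000 = (0.987336 − 1)×1000 = -12.664‰
δ_B = (0.01116556/0.01118000 − 1)×1000 = (0.998708 − 1)×1000 = -1.292‰
f_A = (δ_mix − δ_B)/(δ_A − δ_B) = (-8.65 − (-1.292))/(-12.664 − (-1.292))
f_A = -7.358 / -11.372 = 0.6471

0.647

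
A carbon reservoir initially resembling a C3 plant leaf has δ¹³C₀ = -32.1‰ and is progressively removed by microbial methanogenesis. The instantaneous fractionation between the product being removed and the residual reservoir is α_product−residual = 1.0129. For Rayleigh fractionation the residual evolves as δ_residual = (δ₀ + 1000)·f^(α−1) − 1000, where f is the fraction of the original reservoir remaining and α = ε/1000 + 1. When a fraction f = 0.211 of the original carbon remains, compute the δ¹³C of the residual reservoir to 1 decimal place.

Rayleigh residual: δ_res = (δ₀ + 1000)·f^(α−1) − 1000
α − 1 = 0.01290
f^(α−1) = 0.211^(0.01290) = 0.980129
δ_res = (-32.1 + 1000) × 0.980129 − 1000 = 948.667 − 1000 = -51.33‰

-51.3‰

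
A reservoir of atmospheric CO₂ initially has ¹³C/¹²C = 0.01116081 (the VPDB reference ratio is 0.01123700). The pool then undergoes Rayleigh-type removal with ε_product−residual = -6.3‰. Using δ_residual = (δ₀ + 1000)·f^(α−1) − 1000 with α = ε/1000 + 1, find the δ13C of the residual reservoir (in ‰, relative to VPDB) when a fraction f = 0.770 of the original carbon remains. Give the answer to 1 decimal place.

-5.1‰

δ₀ = (0.01116081/0.01123700 − 1)×1000 = (0.993220 − 1)×1000 = -6.780‰
α − 1 = ε/1000 = -0.0063
f^(α−1) = 0.770^(-0.0063) = 1.001648
δ_res = (-6.780 + 1000) × 1.001648 − 1000 = 994.857 − 1000 = -5.14‰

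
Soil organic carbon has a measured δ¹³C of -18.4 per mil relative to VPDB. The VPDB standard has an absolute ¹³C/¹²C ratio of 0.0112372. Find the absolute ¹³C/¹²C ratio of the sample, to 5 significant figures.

0.011030

R_sample = R_standard × (δ¹³C/1000 + 1)
R_sample = 0.0112372 × (-18.4/1000 + 1) = 0.0112372 × 0.981600
R_sample = 0.0110304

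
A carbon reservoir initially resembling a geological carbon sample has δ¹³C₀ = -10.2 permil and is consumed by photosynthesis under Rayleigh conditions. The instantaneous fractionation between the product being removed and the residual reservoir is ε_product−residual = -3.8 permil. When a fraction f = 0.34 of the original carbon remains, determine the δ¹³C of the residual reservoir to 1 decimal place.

Rayleigh residual: δ_res = (δ₀ + 1000)·f^(α−1) − 1000
α = ε/1000 + 1 = 0.99620, so α − 1 = -0.00380
f^(α−1) = 0.34^(-0.00380) = 1.004108
δ_res = (-10.2 + 1000) × 1.004108 − 1000 = 993.866 − 1000 = -6.13 permil

-6.1 permil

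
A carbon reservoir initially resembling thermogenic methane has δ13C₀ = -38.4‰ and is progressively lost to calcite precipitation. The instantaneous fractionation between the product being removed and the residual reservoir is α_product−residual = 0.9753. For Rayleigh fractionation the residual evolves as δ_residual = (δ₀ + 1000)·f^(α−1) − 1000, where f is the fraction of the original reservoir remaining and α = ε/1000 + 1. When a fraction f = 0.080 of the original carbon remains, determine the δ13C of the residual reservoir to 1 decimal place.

Rayleigh residual: δ_res = (δ₀ + 1000)·f^(α−1) − 1000
α − 1 = -0.02470
f^(α−1) = 0.080^(-0.02470) = 1.064373
δ_res = (-38.4 + 1000) × 1.064373 − 1000 = 1023.501 − 1000 = 23.50‰

23.5‰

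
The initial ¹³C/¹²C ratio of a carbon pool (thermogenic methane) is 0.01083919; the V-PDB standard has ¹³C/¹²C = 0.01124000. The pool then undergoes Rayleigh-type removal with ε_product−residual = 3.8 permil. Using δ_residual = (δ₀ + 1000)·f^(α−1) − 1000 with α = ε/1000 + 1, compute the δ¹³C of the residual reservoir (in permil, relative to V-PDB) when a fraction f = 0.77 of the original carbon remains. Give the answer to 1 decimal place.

δ₀ = (0.01083919/0.01124000 − 1)×1000 = (0.964341 − 1)×1000 = -35.659 permil
α − 1 = ε/1000 = 0.0038
f^(α−1) = 0.77^(0.0038) = 0.999007
δ_res = (-35.659 + 1000) × 0.999007 − 1000 = 963.383 − 1000 = -36.62 permil

-36.6 permil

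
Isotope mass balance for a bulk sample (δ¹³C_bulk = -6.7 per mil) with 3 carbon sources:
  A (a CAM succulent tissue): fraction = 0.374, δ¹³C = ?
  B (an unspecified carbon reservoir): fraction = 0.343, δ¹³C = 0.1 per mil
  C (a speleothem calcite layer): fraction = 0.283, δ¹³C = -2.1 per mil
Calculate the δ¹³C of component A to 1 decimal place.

-16.4 per mil

Isotope mass balance: δ_bulk = Σ fᵢ·δᵢ.
-6.7 = 0.374×δ_A + 0.343×(0.1) + 0.283×(-2.1)
0.374·δ_A = -6.7 − (-0.560) = -6.140
δ_A = -6.140 / 0.374 = -16.42 per mil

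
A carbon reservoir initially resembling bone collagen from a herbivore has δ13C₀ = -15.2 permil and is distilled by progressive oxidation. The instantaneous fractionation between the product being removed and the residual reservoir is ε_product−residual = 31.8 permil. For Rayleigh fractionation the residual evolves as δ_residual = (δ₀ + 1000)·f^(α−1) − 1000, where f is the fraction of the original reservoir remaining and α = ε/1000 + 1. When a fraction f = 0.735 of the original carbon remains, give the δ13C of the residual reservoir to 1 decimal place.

-24.8 permil

Rayleigh residual: δ_res = (δ₀ + 1000)·f^(α−1) − 1000
α = ε/1000 + 1 = 1.03180, so α − 1 = 0.03180
f^(α−1) = 0.735^(0.03180) = 0.990257
δ_res = (-15.2 + 1000) × 0.990257 − 1000 = 975.205 − 1000 = -24.79 permil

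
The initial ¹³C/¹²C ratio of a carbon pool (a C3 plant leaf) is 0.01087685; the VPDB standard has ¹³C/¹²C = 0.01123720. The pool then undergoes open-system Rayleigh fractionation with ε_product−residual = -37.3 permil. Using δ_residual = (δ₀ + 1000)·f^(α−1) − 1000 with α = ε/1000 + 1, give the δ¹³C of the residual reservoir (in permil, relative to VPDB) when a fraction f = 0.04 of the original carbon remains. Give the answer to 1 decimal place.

91.4 permil

δ₀ = (0.01087685/0.01123720 − 1)×1000 = (0.967932 − 1)×1000 = -32.068 permil
α − 1 = ε/1000 = -0.0373
f^(α−1) = 0.04^(-0.0373) = 1.127569
δ_res = (-32.068 + 1000) × 1.127569 − 1000 = 1091.411 − 1000 = 91.41 permil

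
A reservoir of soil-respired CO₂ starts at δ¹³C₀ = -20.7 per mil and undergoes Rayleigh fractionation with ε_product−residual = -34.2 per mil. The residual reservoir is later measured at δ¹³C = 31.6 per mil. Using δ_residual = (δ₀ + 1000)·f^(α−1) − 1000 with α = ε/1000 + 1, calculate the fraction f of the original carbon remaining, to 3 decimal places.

0.218

α − 1 = ε/1000 = -0.0342
(δ_res + 1000)/(δ₀ + 1000) = (31.6 + 1000)/(-20.7 + 1000) = 1031.6/979.3 = 1.053405
f = 1.053405^(1/-0.0342) = exp(ln(1.053405)/-0.0342) = exp(0.05203/-0.0342)
f = exp(-1.5213) = 0.2184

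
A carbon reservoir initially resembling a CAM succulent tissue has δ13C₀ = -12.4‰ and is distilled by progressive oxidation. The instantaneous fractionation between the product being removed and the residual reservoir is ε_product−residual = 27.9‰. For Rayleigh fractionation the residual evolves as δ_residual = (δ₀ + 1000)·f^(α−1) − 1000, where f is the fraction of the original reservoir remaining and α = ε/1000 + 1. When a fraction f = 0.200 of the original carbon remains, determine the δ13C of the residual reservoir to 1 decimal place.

-55.8‰

Rayleigh residual: δ_res = (δ₀ + 1000)·f^(α−1) − 1000
α = ε/1000 + 1 = 1.02790, so α − 1 = 0.02790
f^(α−1) = 0.200^(0.02790) = 0.956090
δ_res = (-12.4 + 1000) × 0.956090 − 1000 = 944.234 − 1000 = -55.77‰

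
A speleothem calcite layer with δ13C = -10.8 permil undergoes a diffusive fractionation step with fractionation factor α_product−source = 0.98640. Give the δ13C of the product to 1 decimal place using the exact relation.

δ_product = (δ_source + 1000)·α − 1000
δ_product = (-10.8 + 1000) × 0.98640 − 1000
δ_product = 975.747 − 1000 = -24.25 permil

-24.3 permil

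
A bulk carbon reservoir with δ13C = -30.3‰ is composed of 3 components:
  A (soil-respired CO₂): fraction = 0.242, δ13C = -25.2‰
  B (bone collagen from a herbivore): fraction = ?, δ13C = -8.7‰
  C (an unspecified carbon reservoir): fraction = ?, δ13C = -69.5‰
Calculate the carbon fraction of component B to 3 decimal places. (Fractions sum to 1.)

Let f_B and f_C be the unknown fractions; fractions sum to 1 so f_B + f_C = 0.758.
Mass balance: Σ fᵢ·δᵢ = δ_bulk ⇒ f_B·(-8.7) + f_C·(-69.5) = -30.3 − (-6.098) = -24.202
Substitute f_C = 0.758 − f_B:
f_B·(-8.7 − -69.5) = -24.202 − 0.758×(-69.5) = 28.479
f_B = 28.479 / 60.8 = 0.4684

0.468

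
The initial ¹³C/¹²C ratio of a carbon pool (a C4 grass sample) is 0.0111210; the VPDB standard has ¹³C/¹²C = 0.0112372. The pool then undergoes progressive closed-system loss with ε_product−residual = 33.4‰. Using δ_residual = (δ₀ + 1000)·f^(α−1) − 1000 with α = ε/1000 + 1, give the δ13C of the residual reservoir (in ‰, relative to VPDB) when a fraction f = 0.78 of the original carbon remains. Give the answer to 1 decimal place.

δ₀ = (0.0111210/0.0112372 − 1)×1000 = (0.989659 − 1)×1000 = -10.341‰
α − 1 = ε/1000 = 0.0334
f^(α−1) = 0.78^(0.0334) = 0.991736
δ_res = (-10.341 + 1000) × 0.991736 − 1000 = 981.481 − 1000 = -18.52‰

-18.5‰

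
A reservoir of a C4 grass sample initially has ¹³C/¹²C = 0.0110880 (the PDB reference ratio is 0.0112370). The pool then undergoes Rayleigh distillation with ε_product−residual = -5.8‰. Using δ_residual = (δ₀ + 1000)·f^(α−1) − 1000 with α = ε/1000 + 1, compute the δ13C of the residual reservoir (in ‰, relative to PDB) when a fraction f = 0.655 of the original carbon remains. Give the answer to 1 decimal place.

δ₀ = (0.0110880/0.0112370 − 1)×1000 = (0.986740 − 1)×1000 = -13.260‰
α − 1 = ε/1000 = -0.0058
f^(α−1) = 0.655^(-0.0058) = 1.002457
δ_res = (-13.260 + 1000) × 1.002457 − 1000 = 989.165 − 1000 = -10.84‰

-10.8‰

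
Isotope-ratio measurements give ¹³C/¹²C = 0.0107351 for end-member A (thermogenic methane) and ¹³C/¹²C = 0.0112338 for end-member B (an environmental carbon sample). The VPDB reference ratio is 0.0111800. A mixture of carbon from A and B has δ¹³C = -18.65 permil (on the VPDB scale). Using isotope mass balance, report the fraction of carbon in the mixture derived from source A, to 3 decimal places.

0.526

δ_A = (0.0107351/0.0111800 − 1)×1000 = (0.960206 − 1)×1000 = -39.794 permil
δ_B = (0.0112338/0.0111800 − 1)×1000 = (1.004812 − 1)×1000 = 4.812 permil
f_A = (δ_mix − δ_B)/(δ_A − δ_B) = (-18.65 − (4.812))/(-39.794 − (4.812))
f_A = -23.462 / -44.606 = 0.5260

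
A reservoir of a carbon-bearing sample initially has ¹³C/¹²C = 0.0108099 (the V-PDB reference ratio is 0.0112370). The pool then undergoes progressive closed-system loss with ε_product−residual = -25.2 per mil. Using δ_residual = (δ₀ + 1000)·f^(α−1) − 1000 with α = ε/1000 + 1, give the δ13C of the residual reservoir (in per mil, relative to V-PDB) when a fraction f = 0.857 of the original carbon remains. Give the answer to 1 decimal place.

δ₀ = (0.0108099/0.0112370 − 1)×1000 = (0.961992 − 1)×1000 = -38.008 per mil
α − 1 = ε/1000 = -0.0252
f^(α−1) = 0.857^(-0.0252) = 1.003896
δ_res = (-38.008 + 1000) × 1.003896 − 1000 = 965.740 − 1000 = -34.26 per mil

-34.3 per mil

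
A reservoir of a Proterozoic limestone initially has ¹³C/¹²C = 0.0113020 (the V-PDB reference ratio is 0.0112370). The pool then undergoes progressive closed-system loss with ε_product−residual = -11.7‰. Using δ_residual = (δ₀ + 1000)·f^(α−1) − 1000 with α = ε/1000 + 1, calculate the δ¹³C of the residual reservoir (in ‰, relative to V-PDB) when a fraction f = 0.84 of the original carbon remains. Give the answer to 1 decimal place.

7.8‰

δ₀ = (0.0113020/0.0112370 − 1)×1000 = (1.005784 − 1)×1000 = 5.784‰
α − 1 = ε/1000 = -0.0117
f^(α−1) = 0.84^(-0.0117) = 1.002042
δ_res = (5.784 + 1000) × 1.002042 − 1000 = 1007.838 − 1000 = 7.84‰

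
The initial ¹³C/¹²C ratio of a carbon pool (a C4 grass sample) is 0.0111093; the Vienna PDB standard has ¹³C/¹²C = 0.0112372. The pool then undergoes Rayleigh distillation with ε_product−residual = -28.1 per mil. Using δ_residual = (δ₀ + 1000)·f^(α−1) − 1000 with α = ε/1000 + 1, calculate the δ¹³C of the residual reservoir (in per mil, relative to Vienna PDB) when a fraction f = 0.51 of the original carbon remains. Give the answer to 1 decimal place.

δ₀ = (0.0111093/0.0112372 − 1)×1000 = (0.988618 − 1)×1000 = -11.382 per mil
α − 1 = ε/1000 = -0.0281
f^(α−1) = 0.51^(-0.0281) = 1.019101
δ_res = (-11.382 + 1000) × 1.019101 − 1000 = 1007.502 − 1000 = 7.50 per mil

7.5 per mil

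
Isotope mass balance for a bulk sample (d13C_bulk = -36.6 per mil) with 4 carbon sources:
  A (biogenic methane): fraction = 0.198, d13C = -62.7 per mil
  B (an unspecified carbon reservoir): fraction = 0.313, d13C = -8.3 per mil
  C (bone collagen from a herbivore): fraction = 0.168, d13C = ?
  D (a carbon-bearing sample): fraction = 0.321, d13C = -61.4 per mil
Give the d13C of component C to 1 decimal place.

-11.2 per mil

Isotope mass balance: δ_bulk = Σ fᵢ·δᵢ.
-36.6 = 0.198×(-62.7) + 0.313×(-8.3) + 0.168×δ_C + 0.321×(-61.4)
0.168·δ_C = -36.6 − (-34.722) = -1.878
δ_C = -1.878 / 0.168 = -11.18 per mil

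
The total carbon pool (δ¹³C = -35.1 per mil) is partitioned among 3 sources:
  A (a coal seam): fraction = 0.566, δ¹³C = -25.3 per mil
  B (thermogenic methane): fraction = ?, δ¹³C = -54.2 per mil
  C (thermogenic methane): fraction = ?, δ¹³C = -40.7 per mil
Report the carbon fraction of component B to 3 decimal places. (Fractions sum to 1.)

0.231

Let f_B and f_C be the unknown fractions; fractions sum to 1 so f_B + f_C = 0.434.
Mass balance: Σ fᵢ·δᵢ = δ_bulk ⇒ f_B·(-54.2) + f_C·(-40.7) = -35.1 − (-14.320) = -20.780
Substitute f_C = 0.434 − f_B:
f_B·(-54.2 − -40.7) = -20.780 − 0.434×(-40.7) = -3.116
f_B = -3.116 / -13.5 = 0.2308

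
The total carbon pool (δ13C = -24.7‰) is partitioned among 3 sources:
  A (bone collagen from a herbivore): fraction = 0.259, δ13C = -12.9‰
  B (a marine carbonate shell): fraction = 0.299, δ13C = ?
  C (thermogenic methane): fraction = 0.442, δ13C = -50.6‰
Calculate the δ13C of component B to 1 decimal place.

3.4‰

Isotope mass balance: δ_bulk = Σ fᵢ·δᵢ.
-24.7 = 0.259×(-12.9) + 0.299×δ_B + 0.442×(-50.6)
0.299·δ_B = -24.7 − (-25.706) = 1.006
δ_B = 1.006 / 0.299 = 3.37‰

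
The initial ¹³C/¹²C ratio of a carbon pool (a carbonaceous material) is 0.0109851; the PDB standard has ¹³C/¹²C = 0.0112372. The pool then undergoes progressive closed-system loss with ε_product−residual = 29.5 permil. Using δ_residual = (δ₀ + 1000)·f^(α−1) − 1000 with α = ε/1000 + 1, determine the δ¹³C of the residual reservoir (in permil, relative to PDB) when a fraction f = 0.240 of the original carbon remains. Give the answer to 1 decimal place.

δ₀ = (0.0109851/0.0112372 − 1)×1000 = (0.977566 − 1)×1000 = -22.434 permil
α − 1 = ε/1000 = 0.0295
f^(α−1) = 0.240^(0.0295) = 0.958774
δ_res = (-22.434 + 1000) × 0.958774 − 1000 = 937.264 − 1000 = -62.74 permil

-62.7 permil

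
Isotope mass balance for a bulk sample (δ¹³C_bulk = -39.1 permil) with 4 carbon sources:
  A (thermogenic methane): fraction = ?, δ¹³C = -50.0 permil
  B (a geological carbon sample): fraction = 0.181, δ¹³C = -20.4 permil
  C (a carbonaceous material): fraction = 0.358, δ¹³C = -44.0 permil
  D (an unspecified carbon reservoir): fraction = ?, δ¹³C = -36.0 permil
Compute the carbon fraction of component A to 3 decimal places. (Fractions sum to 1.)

0.219

Let f_A and f_D be the unknown fractions; fractions sum to 1 so f_A + f_D = 0.461.
Mass balance: Σ fᵢ·δᵢ = δ_bulk ⇒ f_A·(-50.0) + f_D·(-36.0) = -39.1 − (-19.444) = -19.656
Substitute f_D = 0.461 − f_A:
f_A·(-50.0 − -36.0) = -19.656 − 0.461×(-36.0) = -3.060
f_A = -3.060 / -14.0 = 0.2185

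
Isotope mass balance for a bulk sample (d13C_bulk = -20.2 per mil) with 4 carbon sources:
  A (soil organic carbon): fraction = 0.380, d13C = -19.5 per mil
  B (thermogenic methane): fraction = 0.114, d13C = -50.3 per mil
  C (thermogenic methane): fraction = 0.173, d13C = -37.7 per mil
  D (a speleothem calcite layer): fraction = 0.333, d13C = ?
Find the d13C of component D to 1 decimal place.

-1.6 per mil

Isotope mass balance: δ_bulk = Σ fᵢ·δᵢ.
-20.2 = 0.380×(-19.5) + 0.114×(-50.3) + 0.173×(-37.7) + 0.333×δ_D
0.333·δ_D = -20.2 − (-19.666) = -0.534
δ_D = -0.534 / 0.333 = -1.60 per mil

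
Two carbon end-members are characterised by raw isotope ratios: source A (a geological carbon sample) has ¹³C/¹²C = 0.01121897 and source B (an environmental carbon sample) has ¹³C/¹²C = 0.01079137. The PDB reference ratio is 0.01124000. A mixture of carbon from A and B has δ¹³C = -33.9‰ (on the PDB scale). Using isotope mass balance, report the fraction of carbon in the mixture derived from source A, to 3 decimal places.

0.158

δ_A = (0.01121897/0.01124000 − 1)×1000 = (0.998129 − 1)×1000 = -1.871‰
δ_B = (0.01079137/0.01124000 − 1)×1000 = (0.960086 − 1)×1000 = -39.914‰
f_A = (δ_mix − δ_B)/(δ_A − δ_B) = (-33.9 − (-39.914))/(-1.871 − (-39.914))
f_A = 6.014 / 38.043 = 0.1581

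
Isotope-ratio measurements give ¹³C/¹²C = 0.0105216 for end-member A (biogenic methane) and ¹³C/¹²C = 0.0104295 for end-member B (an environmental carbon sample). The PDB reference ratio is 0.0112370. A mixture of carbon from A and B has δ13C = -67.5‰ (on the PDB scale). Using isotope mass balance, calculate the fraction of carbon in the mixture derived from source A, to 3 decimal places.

0.532

δ_A = (0.0105216/0.0112370 − 1)×1000 = (0.936335 − 1)×1000 = -63.665‰
δ_B = (0.0104295/0.0112370 − 1)×1000 = (0.928139 − 1)×1000 = -71.861‰
f_A = (δ_mix − δ_B)/(δ_A − δ_B) = (-67.5 − (-71.861))/(-63.665 − (-71.861))
f_A = 4.361 / 8.196 = 0.5321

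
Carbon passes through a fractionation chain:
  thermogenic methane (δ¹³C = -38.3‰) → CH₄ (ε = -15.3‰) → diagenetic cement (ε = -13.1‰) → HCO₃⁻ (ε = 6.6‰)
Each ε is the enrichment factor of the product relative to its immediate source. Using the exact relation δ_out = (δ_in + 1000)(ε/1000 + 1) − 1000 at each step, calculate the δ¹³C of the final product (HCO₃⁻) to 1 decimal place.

step 1: δ = (-38.30 + 1000)·(-15.3/1000 + 1) − 1000 = -53.01‰
step 2: δ = (-53.01 + 1000)·(-13.1/1000 + 1) − 1000 = -65.42‰
step 3: δ = (-65.42 + 1000)·(6.6/1000 + 1) − 1000 = -59.25‰

-59.3‰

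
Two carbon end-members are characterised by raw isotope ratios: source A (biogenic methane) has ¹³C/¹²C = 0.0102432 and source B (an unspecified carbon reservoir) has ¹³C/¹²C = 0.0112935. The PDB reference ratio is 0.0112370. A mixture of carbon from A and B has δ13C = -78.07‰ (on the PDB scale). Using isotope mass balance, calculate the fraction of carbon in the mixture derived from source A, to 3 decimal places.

δ_A = (0.0102432/0.0112370 − 1)×1000 = (0.911560 − 1)×1000 = -88.440‰
δ_B = (0.0112935/0.0112370 − 1)×1000 = (1.005028 − 1)×1000 = 5.028‰
f_A = (δ_mix − δ_B)/(δ_A − δ_B) = (-78.07 − (5.028))/(-88.440 − (5.028))
f_A = -83.098 / -93.468 = 0.8891

0.889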